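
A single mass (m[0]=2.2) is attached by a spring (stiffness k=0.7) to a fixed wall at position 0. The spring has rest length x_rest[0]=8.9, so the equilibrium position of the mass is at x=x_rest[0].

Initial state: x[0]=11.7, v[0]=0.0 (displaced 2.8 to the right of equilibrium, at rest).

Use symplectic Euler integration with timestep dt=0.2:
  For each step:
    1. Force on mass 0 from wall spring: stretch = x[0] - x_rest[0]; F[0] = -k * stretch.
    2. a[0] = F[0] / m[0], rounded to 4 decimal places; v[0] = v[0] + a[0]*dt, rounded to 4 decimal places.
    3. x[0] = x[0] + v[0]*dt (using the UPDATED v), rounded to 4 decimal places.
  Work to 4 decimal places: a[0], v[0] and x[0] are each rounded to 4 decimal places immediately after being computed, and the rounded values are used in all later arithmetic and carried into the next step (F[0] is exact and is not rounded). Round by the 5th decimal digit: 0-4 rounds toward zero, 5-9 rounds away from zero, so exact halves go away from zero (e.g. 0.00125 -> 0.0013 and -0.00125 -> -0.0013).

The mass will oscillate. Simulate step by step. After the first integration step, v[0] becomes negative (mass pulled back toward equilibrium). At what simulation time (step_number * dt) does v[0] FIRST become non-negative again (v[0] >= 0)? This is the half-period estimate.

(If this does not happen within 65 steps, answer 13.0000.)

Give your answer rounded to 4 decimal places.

Step 0: x=[11.7000] v=[0.0000]
Step 1: x=[11.6644] v=[-0.1782]
Step 2: x=[11.5936] v=[-0.3541]
Step 3: x=[11.4885] v=[-0.5255]
Step 4: x=[11.3505] v=[-0.6902]
Step 5: x=[11.1813] v=[-0.8461]
Step 6: x=[10.9830] v=[-0.9913]
Step 7: x=[10.7582] v=[-1.1239]
Step 8: x=[10.5098] v=[-1.2421]
Step 9: x=[10.2409] v=[-1.3445]
Step 10: x=[9.9549] v=[-1.4298]
Step 11: x=[9.6555] v=[-1.4969]
Step 12: x=[9.3465] v=[-1.5450]
Step 13: x=[9.0318] v=[-1.5734]
Step 14: x=[8.7154] v=[-1.5818]
Step 15: x=[8.4014] v=[-1.5701]
Step 16: x=[8.0937] v=[-1.5384]
Step 17: x=[7.7963] v=[-1.4871]
Step 18: x=[7.5129] v=[-1.4169]
Step 19: x=[7.2472] v=[-1.3286]
Step 20: x=[7.0025] v=[-1.2234]
Step 21: x=[6.7820] v=[-1.1026]
Step 22: x=[6.5884] v=[-0.9678]
Step 23: x=[6.4243] v=[-0.8207]
Step 24: x=[6.2917] v=[-0.6632]
Step 25: x=[6.1923] v=[-0.4972]
Step 26: x=[6.1273] v=[-0.3249]
Step 27: x=[6.0976] v=[-0.1485]
Step 28: x=[6.1036] v=[0.0298]
First v>=0 after going negative at step 28, time=5.6000

Answer: 5.6000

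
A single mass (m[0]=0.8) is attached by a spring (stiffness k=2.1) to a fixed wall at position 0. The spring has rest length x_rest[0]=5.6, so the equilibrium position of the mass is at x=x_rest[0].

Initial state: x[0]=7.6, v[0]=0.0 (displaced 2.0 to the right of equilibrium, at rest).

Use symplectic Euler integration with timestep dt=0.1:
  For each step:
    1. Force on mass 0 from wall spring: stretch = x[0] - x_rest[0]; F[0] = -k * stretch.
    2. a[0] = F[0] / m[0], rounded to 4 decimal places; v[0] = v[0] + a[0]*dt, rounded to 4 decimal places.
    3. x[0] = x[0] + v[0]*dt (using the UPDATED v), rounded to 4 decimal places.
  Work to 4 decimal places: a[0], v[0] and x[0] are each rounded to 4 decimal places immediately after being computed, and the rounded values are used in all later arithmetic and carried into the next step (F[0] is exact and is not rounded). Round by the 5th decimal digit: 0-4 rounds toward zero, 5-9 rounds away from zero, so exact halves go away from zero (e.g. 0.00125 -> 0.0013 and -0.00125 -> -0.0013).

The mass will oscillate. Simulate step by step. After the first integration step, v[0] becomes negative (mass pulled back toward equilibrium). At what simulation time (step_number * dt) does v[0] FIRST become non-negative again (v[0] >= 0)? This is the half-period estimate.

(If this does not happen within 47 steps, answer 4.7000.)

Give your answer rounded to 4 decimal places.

Answer: 2.0000

Derivation:
Step 0: x=[7.6000] v=[0.0000]
Step 1: x=[7.5475] v=[-0.5250]
Step 2: x=[7.4439] v=[-1.0362]
Step 3: x=[7.2919] v=[-1.5202]
Step 4: x=[7.0955] v=[-1.9643]
Step 5: x=[6.8598] v=[-2.3569]
Step 6: x=[6.5910] v=[-2.6876]
Step 7: x=[6.2962] v=[-2.9477]
Step 8: x=[5.9832] v=[-3.1305]
Step 9: x=[5.6601] v=[-3.2311]
Step 10: x=[5.3354] v=[-3.2469]
Step 11: x=[5.0177] v=[-3.1774]
Step 12: x=[4.7152] v=[-3.0246]
Step 13: x=[4.4360] v=[-2.7923]
Step 14: x=[4.1873] v=[-2.4868]
Step 15: x=[3.9757] v=[-2.1160]
Step 16: x=[3.8067] v=[-1.6896]
Step 17: x=[3.6848] v=[-1.2189]
Step 18: x=[3.6132] v=[-0.7162]
Step 19: x=[3.5937] v=[-0.1947]
Step 20: x=[3.6269] v=[0.3320]
First v>=0 after going negative at step 20, time=2.0000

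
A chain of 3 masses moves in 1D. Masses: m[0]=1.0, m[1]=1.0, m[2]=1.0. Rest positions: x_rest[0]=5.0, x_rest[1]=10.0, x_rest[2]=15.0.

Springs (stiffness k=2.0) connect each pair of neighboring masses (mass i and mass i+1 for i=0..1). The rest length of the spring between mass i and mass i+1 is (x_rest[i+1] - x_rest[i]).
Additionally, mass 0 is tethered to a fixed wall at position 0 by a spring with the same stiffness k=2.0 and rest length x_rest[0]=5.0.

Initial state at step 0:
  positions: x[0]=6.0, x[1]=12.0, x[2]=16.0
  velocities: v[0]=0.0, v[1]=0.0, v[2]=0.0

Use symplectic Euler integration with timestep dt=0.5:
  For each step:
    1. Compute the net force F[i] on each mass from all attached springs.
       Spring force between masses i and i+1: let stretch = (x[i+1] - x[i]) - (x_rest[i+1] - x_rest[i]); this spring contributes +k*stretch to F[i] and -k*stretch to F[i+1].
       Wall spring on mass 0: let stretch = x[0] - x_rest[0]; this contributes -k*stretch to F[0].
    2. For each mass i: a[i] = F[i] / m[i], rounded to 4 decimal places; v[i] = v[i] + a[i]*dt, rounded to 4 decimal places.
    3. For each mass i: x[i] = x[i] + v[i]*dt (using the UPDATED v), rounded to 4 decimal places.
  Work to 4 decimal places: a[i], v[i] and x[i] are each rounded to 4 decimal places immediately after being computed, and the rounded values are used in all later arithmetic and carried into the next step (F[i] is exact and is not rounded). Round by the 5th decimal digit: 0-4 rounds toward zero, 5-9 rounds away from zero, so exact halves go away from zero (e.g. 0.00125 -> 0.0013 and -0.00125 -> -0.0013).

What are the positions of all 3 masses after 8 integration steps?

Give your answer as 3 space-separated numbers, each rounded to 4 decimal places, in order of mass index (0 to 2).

Step 0: x=[6.0000 12.0000 16.0000] v=[0.0000 0.0000 0.0000]
Step 1: x=[6.0000 11.0000 16.5000] v=[0.0000 -2.0000 1.0000]
Step 2: x=[5.5000 10.2500 16.7500] v=[-1.0000 -1.5000 0.5000]
Step 3: x=[4.6250 10.3750 16.2500] v=[-1.7500 0.2500 -1.0000]
Step 4: x=[4.3125 10.5625 15.3125] v=[-0.6250 0.3750 -1.8750]
Step 5: x=[4.9688 10.0000 14.5000] v=[1.3125 -1.1250 -1.6250]
Step 6: x=[5.6563 9.1719 13.9375] v=[1.3749 -1.6562 -1.1250]
Step 7: x=[5.2734 8.9688 13.4922] v=[-0.7658 -0.4062 -0.8906]
Step 8: x=[4.1015 9.1797 13.2852] v=[-2.3438 0.4218 -0.4140]

Answer: 4.1015 9.1797 13.2852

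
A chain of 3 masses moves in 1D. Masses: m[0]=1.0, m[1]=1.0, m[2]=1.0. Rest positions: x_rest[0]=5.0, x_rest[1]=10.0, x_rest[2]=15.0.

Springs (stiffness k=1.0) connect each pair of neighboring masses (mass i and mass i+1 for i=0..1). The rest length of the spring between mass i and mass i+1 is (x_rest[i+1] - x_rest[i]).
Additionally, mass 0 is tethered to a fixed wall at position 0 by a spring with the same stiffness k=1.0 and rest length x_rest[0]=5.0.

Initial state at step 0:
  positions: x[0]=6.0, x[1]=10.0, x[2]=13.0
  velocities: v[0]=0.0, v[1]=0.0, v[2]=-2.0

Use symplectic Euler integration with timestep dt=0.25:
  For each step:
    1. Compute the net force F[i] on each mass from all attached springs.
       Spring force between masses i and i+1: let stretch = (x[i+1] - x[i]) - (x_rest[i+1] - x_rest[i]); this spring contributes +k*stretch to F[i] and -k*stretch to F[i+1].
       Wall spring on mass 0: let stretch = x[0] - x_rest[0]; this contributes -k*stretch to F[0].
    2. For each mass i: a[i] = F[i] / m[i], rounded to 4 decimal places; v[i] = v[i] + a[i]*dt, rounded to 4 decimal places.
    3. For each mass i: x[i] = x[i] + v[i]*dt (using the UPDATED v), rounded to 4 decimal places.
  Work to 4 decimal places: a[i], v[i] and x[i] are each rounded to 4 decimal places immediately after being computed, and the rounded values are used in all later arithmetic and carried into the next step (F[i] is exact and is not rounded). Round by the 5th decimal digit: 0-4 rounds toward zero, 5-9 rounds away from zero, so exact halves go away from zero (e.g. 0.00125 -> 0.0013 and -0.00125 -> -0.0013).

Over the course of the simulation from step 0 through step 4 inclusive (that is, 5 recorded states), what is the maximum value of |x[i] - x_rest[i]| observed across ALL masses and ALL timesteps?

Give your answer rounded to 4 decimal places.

Step 0: x=[6.0000 10.0000 13.0000] v=[0.0000 0.0000 -2.0000]
Step 1: x=[5.8750 9.9375 12.6250] v=[-0.5000 -0.2500 -1.5000]
Step 2: x=[5.6367 9.7891 12.3945] v=[-0.9531 -0.5938 -0.9219]
Step 3: x=[5.3057 9.5440 12.3137] v=[-1.3242 -0.9806 -0.3233]
Step 4: x=[4.9079 9.2071 12.3723] v=[-1.5911 -1.3478 0.2343]
Max displacement = 2.6863

Answer: 2.6863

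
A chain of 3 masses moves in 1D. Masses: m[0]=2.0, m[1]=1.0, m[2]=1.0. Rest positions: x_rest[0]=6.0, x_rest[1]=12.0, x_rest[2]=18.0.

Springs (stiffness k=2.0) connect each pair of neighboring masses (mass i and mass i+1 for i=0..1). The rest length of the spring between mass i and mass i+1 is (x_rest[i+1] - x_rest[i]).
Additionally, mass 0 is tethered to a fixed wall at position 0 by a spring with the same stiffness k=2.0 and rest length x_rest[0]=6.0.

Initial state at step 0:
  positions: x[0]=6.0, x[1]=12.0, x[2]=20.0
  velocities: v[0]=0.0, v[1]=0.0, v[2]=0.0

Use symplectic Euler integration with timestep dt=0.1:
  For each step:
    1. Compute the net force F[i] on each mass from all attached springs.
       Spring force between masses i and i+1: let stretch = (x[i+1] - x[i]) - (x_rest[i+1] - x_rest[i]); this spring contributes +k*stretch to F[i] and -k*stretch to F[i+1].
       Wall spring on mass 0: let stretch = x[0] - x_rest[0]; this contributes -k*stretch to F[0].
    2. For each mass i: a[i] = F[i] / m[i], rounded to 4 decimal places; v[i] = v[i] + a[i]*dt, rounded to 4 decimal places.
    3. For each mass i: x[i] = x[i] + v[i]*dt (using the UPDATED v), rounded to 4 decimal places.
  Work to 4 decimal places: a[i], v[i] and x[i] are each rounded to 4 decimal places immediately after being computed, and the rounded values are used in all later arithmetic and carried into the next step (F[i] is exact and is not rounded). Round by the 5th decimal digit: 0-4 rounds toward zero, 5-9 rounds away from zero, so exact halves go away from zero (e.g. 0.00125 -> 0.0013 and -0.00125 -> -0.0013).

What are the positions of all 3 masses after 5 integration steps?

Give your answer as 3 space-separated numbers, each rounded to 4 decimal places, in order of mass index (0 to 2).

Step 0: x=[6.0000 12.0000 20.0000] v=[0.0000 0.0000 0.0000]
Step 1: x=[6.0000 12.0400 19.9600] v=[0.0000 0.4000 -0.4000]
Step 2: x=[6.0004 12.1176 19.8816] v=[0.0040 0.7760 -0.7840]
Step 3: x=[6.0020 12.2281 19.7679] v=[0.0157 1.1054 -1.1368]
Step 4: x=[6.0058 12.3649 19.6234] v=[0.0381 1.3681 -1.4448]
Step 5: x=[6.0131 12.5197 19.4538] v=[0.0734 1.5480 -1.6965]

Answer: 6.0131 12.5197 19.4538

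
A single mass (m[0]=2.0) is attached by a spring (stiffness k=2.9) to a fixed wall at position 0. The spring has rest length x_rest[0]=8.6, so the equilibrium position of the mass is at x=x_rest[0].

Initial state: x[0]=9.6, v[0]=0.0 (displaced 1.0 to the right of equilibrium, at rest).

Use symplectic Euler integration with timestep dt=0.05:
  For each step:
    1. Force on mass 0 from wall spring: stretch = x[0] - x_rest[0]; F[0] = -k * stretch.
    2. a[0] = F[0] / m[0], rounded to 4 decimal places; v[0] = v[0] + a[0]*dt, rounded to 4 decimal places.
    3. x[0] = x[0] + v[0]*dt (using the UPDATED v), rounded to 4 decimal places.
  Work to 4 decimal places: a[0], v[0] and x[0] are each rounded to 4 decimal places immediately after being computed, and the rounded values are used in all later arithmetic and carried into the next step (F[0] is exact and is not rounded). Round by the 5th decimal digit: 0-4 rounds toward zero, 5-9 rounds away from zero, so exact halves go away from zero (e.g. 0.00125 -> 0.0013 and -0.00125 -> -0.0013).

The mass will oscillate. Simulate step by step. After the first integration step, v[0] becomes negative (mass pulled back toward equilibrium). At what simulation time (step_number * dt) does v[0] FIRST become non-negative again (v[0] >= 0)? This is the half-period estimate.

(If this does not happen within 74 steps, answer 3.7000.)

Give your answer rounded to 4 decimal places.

Step 0: x=[9.6000] v=[0.0000]
Step 1: x=[9.5964] v=[-0.0725]
Step 2: x=[9.5892] v=[-0.1447]
Step 3: x=[9.5784] v=[-0.2164]
Step 4: x=[9.5640] v=[-0.2873]
Step 5: x=[9.5461] v=[-0.3572]
Step 6: x=[9.5248] v=[-0.4258]
Step 7: x=[9.5002] v=[-0.4929]
Step 8: x=[9.4723] v=[-0.5582]
Step 9: x=[9.4412] v=[-0.6214]
Step 10: x=[9.4071] v=[-0.6824]
Step 11: x=[9.3701] v=[-0.7409]
Step 12: x=[9.3303] v=[-0.7967]
Step 13: x=[9.2878] v=[-0.8496]
Step 14: x=[9.2428] v=[-0.8995]
Step 15: x=[9.1955] v=[-0.9461]
Step 16: x=[9.1460] v=[-0.9893]
Step 17: x=[9.0946] v=[-1.0289]
Step 18: x=[9.0414] v=[-1.0648]
Step 19: x=[8.9866] v=[-1.0968]
Step 20: x=[8.9304] v=[-1.1248]
Step 21: x=[8.8730] v=[-1.1488]
Step 22: x=[8.8146] v=[-1.1686]
Step 23: x=[8.7554] v=[-1.1842]
Step 24: x=[8.6956] v=[-1.1955]
Step 25: x=[8.6355] v=[-1.2024]
Step 26: x=[8.5753] v=[-1.2050]
Step 27: x=[8.5151] v=[-1.2032]
Step 28: x=[8.4553] v=[-1.1970]
Step 29: x=[8.3960] v=[-1.1865]
Step 30: x=[8.3374] v=[-1.1717]
Step 31: x=[8.2798] v=[-1.1527]
Step 32: x=[8.2233] v=[-1.1295]
Step 33: x=[8.1682] v=[-1.1022]
Step 34: x=[8.1147] v=[-1.0709]
Step 35: x=[8.0629] v=[-1.0357]
Step 36: x=[8.0131] v=[-0.9968]
Step 37: x=[7.9654] v=[-0.9543]
Step 38: x=[7.9200] v=[-0.9083]
Step 39: x=[7.8771] v=[-0.8590]
Step 40: x=[7.8368] v=[-0.8066]
Step 41: x=[7.7992] v=[-0.7513]
Step 42: x=[7.7645] v=[-0.6932]
Step 43: x=[7.7329] v=[-0.6326]
Step 44: x=[7.7044] v=[-0.5697]
Step 45: x=[7.6792] v=[-0.5048]
Step 46: x=[7.6573] v=[-0.4380]
Step 47: x=[7.6388] v=[-0.3697]
Step 48: x=[7.6238] v=[-0.3000]
Step 49: x=[7.6123] v=[-0.2292]
Step 50: x=[7.6044] v=[-0.1576]
Step 51: x=[7.6001] v=[-0.0854]
Step 52: x=[7.5995] v=[-0.0129]
Step 53: x=[7.6025] v=[0.0596]
First v>=0 after going negative at step 53, time=2.6500

Answer: 2.6500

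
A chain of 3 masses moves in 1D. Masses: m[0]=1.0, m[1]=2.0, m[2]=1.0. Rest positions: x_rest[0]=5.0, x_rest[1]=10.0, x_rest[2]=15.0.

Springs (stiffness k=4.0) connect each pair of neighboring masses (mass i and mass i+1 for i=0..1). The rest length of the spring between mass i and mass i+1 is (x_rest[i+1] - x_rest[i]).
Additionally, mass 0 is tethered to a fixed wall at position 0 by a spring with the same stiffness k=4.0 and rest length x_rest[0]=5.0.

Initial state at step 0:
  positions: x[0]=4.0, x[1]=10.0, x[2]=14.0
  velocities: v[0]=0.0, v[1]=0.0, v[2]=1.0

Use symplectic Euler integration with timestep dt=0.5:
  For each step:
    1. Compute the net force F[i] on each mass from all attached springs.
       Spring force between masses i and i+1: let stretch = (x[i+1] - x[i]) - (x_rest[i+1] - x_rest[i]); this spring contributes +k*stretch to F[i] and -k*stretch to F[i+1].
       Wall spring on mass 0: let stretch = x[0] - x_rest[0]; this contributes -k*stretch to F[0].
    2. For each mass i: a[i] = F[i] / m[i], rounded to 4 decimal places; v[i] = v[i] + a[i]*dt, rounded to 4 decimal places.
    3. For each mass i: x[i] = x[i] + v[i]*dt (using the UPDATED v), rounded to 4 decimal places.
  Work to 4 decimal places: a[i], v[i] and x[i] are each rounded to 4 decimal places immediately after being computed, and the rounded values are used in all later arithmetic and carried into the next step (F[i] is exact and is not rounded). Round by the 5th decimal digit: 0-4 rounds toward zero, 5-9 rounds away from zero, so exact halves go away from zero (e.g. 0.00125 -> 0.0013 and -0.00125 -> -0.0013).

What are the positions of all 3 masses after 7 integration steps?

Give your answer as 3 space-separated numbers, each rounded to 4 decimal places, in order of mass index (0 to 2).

Answer: 4.2500 10.8750 15.8750

Derivation:
Step 0: x=[4.0000 10.0000 14.0000] v=[0.0000 0.0000 1.0000]
Step 1: x=[6.0000 9.0000 15.5000] v=[4.0000 -2.0000 3.0000]
Step 2: x=[5.0000 9.7500 15.5000] v=[-2.0000 1.5000 0.0000]
Step 3: x=[3.7500 11.0000 14.7500] v=[-2.5000 2.5000 -1.5000]
Step 4: x=[6.0000 10.5000 15.2500] v=[4.5000 -1.0000 1.0000]
Step 5: x=[6.7500 10.1250 16.0000] v=[1.5000 -0.7500 1.5000]
Step 6: x=[4.1250 11.0000 15.8750] v=[-5.2500 1.7500 -0.2500]
Step 7: x=[4.2500 10.8750 15.8750] v=[0.2500 -0.2500 0.0000]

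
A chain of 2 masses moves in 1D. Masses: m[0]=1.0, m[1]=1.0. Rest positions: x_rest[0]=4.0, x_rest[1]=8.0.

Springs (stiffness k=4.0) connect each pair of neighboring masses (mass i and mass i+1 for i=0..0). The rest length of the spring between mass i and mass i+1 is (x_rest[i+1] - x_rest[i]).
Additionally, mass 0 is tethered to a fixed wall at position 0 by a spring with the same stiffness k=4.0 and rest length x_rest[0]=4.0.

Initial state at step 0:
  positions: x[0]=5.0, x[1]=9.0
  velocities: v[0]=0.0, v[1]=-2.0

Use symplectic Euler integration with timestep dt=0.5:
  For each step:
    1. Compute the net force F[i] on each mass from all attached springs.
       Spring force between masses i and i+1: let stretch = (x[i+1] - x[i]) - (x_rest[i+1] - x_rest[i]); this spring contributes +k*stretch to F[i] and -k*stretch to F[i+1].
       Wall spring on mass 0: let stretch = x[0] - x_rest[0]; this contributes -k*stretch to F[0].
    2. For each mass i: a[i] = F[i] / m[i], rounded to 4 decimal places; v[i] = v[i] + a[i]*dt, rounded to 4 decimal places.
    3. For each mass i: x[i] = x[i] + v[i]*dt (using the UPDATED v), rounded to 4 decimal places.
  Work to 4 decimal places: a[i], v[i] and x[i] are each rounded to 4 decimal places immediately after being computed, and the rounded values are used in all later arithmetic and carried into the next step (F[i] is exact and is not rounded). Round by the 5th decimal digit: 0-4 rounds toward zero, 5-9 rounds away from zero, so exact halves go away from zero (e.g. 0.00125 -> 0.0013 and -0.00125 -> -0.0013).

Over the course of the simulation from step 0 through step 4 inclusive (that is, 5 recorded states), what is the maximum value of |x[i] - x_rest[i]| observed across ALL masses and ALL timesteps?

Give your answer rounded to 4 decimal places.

Step 0: x=[5.0000 9.0000] v=[0.0000 -2.0000]
Step 1: x=[4.0000 8.0000] v=[-2.0000 -2.0000]
Step 2: x=[3.0000 7.0000] v=[-2.0000 -2.0000]
Step 3: x=[3.0000 6.0000] v=[0.0000 -2.0000]
Step 4: x=[3.0000 6.0000] v=[0.0000 0.0000]
Max displacement = 2.0000

Answer: 2.0000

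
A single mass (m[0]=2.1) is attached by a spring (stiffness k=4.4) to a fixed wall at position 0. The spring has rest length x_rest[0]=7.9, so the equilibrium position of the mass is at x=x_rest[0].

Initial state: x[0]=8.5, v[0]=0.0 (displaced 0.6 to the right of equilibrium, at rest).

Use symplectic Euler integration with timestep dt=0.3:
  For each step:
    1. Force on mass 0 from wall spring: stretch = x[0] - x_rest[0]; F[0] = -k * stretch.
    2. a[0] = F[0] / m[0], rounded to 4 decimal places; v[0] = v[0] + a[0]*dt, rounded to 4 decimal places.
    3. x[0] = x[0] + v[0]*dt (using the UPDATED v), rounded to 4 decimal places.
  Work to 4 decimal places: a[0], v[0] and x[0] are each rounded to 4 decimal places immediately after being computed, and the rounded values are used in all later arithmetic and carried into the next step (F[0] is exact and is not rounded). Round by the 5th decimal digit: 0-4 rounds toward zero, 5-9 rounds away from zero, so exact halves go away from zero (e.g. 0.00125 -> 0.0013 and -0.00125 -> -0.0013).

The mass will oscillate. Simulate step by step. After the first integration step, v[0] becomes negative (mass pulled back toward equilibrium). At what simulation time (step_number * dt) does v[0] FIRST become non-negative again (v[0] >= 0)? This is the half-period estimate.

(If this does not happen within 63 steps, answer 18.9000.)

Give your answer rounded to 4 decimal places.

Step 0: x=[8.5000] v=[0.0000]
Step 1: x=[8.3869] v=[-0.3771]
Step 2: x=[8.1819] v=[-0.6832]
Step 3: x=[7.9238] v=[-0.8604]
Step 4: x=[7.6612] v=[-0.8754]
Step 5: x=[7.4436] v=[-0.7253]
Step 6: x=[7.3121] v=[-0.4384]
Step 7: x=[7.2914] v=[-0.0689]
Step 8: x=[7.3855] v=[0.3137]
First v>=0 after going negative at step 8, time=2.4000

Answer: 2.4000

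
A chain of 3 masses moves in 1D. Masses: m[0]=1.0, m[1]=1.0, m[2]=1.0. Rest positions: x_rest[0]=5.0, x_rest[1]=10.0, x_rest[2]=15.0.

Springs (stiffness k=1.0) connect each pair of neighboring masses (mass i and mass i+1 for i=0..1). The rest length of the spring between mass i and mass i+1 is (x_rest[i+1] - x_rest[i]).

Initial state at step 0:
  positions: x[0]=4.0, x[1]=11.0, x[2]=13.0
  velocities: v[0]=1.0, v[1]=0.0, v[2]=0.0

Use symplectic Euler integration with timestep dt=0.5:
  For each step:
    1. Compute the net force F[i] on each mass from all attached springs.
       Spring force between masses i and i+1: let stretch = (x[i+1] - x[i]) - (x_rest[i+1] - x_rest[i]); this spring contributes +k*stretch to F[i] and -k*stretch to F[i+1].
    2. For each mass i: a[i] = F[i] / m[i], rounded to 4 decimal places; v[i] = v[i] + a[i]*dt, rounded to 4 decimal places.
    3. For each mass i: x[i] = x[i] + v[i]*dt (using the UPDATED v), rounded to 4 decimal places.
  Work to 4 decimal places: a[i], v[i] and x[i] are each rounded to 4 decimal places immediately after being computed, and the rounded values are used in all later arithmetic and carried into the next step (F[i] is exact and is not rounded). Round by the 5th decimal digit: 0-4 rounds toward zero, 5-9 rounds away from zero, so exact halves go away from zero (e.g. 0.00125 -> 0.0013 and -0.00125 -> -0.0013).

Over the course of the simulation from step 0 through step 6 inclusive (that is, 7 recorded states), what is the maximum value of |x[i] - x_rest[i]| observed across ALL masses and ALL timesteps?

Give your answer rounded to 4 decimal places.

Step 0: x=[4.0000 11.0000 13.0000] v=[1.0000 0.0000 0.0000]
Step 1: x=[5.0000 9.7500 13.7500] v=[2.0000 -2.5000 1.5000]
Step 2: x=[5.9375 8.3125 14.7500] v=[1.8750 -2.8750 2.0000]
Step 3: x=[6.2188 7.8906 15.3907] v=[0.5625 -0.8438 1.2813]
Step 4: x=[5.6680 8.9258 15.4064] v=[-1.1016 2.0704 0.0313]
Step 5: x=[4.6817 10.7667 15.0519] v=[-1.9727 3.6818 -0.7090]
Step 6: x=[3.9666 12.1577 14.8761] v=[-1.4302 2.7819 -0.3516]
Max displacement = 2.1577

Answer: 2.1577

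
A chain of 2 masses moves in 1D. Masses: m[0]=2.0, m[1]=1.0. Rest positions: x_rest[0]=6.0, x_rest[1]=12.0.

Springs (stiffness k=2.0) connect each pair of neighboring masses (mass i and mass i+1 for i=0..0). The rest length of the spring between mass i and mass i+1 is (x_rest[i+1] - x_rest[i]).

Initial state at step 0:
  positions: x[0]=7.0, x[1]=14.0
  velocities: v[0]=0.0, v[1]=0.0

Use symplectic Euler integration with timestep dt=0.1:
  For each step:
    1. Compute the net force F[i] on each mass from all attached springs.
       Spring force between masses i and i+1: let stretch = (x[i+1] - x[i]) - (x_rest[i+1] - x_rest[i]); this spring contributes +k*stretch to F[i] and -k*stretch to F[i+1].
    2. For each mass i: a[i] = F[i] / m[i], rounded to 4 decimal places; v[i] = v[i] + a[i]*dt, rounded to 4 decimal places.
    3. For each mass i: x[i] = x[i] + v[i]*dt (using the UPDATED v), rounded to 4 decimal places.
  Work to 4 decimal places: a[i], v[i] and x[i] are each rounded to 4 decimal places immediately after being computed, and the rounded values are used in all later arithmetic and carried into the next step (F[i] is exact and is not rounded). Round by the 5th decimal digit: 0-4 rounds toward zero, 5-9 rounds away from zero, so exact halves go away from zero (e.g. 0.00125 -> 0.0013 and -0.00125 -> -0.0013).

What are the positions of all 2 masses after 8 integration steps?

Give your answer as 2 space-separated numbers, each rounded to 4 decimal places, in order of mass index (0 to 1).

Step 0: x=[7.0000 14.0000] v=[0.0000 0.0000]
Step 1: x=[7.0100 13.9800] v=[0.1000 -0.2000]
Step 2: x=[7.0297 13.9406] v=[0.1970 -0.3940]
Step 3: x=[7.0585 13.8830] v=[0.2881 -0.5762]
Step 4: x=[7.0956 13.8089] v=[0.3706 -0.7411]
Step 5: x=[7.1398 13.7205] v=[0.4419 -0.8838]
Step 6: x=[7.1898 13.6205] v=[0.5000 -0.9999]
Step 7: x=[7.2441 13.5119] v=[0.5431 -1.0860]
Step 8: x=[7.3011 13.3979] v=[0.5699 -1.1396]

Answer: 7.3011 13.3979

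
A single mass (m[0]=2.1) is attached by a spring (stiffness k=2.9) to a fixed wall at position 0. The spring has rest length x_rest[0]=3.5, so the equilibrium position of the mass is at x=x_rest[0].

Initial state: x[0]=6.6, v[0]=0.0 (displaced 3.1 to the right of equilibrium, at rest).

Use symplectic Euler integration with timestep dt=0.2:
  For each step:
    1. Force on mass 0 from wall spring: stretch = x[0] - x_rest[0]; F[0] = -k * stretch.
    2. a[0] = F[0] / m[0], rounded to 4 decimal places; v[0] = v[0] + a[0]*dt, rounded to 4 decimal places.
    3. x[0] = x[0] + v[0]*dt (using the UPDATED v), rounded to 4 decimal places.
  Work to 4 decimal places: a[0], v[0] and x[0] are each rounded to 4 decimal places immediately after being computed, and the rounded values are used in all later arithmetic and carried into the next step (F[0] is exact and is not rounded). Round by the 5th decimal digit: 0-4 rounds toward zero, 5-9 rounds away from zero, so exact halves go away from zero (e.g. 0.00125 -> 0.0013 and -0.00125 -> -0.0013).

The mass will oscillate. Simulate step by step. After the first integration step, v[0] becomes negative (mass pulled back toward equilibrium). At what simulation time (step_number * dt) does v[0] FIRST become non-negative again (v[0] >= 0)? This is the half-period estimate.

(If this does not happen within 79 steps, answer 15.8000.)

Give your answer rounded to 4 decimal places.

Answer: 2.8000

Derivation:
Step 0: x=[6.6000] v=[0.0000]
Step 1: x=[6.4288] v=[-0.8562]
Step 2: x=[6.0958] v=[-1.6651]
Step 3: x=[5.6194] v=[-2.3820]
Step 4: x=[5.0259] v=[-2.9674]
Step 5: x=[4.3481] v=[-3.3888]
Step 6: x=[3.6235] v=[-3.6230]
Step 7: x=[2.8921] v=[-3.6571]
Step 8: x=[2.1943] v=[-3.4892]
Step 9: x=[1.5686] v=[-3.1286]
Step 10: x=[1.0496] v=[-2.5952]
Step 11: x=[0.6659] v=[-1.9184]
Step 12: x=[0.4388] v=[-1.1356]
Step 13: x=[0.3808] v=[-0.2901]
Step 14: x=[0.4951] v=[0.5714]
First v>=0 after going negative at step 14, time=2.8000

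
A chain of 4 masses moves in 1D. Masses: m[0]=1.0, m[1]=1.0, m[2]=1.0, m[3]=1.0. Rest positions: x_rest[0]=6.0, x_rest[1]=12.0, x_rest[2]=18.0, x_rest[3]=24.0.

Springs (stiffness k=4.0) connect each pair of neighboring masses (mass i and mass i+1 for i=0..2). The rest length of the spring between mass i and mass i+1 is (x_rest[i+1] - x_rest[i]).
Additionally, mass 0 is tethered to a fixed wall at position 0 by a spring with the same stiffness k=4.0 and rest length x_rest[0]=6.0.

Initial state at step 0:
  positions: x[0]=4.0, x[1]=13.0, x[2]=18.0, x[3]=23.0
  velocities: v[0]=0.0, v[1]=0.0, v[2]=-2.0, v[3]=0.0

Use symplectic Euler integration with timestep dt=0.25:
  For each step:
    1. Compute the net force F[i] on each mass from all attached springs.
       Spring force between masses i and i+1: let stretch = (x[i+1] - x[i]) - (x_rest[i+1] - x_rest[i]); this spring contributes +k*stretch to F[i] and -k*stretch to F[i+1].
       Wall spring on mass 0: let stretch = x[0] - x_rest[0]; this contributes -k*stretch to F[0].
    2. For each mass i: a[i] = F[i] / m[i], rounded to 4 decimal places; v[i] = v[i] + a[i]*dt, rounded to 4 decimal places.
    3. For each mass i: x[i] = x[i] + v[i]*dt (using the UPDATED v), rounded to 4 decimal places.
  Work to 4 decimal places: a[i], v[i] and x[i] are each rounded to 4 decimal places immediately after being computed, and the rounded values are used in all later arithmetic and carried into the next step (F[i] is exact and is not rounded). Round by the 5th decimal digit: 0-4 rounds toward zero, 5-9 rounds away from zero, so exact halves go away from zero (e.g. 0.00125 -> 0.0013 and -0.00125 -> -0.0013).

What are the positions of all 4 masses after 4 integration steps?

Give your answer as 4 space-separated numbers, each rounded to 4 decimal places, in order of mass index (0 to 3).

Step 0: x=[4.0000 13.0000 18.0000 23.0000] v=[0.0000 0.0000 -2.0000 0.0000]
Step 1: x=[5.2500 12.0000 17.5000 23.2500] v=[5.0000 -4.0000 -2.0000 1.0000]
Step 2: x=[6.8750 10.6875 17.0625 23.5625] v=[6.5000 -5.2500 -1.7500 1.2500]
Step 3: x=[7.7344 10.0156 16.6563 23.7500] v=[3.4375 -2.6875 -1.6250 0.7500]
Step 4: x=[7.2305 10.4336 16.3633 23.6641] v=[-2.0157 1.6720 -1.1720 -0.3437]

Answer: 7.2305 10.4336 16.3633 23.6641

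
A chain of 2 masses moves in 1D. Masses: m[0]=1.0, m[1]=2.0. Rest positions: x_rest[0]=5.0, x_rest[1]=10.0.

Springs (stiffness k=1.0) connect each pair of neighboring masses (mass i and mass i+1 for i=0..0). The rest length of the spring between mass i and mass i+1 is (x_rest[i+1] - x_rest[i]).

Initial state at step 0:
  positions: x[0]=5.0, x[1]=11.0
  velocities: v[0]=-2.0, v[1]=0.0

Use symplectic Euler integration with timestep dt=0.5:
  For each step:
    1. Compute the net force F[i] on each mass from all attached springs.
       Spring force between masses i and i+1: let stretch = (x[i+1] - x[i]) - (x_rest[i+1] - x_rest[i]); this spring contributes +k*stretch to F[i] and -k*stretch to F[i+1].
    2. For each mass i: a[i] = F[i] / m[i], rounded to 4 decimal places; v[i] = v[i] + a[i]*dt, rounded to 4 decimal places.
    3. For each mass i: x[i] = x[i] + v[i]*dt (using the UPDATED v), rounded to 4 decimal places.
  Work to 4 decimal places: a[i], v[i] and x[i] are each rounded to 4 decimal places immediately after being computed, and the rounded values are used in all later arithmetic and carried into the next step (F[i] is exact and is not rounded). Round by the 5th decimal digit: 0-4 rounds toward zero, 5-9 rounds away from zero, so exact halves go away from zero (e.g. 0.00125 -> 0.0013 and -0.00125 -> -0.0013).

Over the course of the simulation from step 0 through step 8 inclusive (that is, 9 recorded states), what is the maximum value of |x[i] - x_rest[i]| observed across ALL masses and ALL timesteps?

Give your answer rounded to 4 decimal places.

Step 0: x=[5.0000 11.0000] v=[-2.0000 0.0000]
Step 1: x=[4.2500 10.8750] v=[-1.5000 -0.2500]
Step 2: x=[3.9063 10.5469] v=[-0.6875 -0.6563]
Step 3: x=[3.9727 10.0137] v=[0.1328 -1.0665]
Step 4: x=[4.2994 9.3503] v=[0.6533 -1.3268]
Step 5: x=[4.6388 8.6805] v=[0.6788 -1.3396]
Step 6: x=[4.7387 8.1305] v=[0.1997 -1.1000]
Step 7: x=[4.4365 7.7815] v=[-0.6044 -0.6980]
Step 8: x=[3.7206 7.6394] v=[-1.4319 -0.2843]
Max displacement = 2.3606

Answer: 2.3606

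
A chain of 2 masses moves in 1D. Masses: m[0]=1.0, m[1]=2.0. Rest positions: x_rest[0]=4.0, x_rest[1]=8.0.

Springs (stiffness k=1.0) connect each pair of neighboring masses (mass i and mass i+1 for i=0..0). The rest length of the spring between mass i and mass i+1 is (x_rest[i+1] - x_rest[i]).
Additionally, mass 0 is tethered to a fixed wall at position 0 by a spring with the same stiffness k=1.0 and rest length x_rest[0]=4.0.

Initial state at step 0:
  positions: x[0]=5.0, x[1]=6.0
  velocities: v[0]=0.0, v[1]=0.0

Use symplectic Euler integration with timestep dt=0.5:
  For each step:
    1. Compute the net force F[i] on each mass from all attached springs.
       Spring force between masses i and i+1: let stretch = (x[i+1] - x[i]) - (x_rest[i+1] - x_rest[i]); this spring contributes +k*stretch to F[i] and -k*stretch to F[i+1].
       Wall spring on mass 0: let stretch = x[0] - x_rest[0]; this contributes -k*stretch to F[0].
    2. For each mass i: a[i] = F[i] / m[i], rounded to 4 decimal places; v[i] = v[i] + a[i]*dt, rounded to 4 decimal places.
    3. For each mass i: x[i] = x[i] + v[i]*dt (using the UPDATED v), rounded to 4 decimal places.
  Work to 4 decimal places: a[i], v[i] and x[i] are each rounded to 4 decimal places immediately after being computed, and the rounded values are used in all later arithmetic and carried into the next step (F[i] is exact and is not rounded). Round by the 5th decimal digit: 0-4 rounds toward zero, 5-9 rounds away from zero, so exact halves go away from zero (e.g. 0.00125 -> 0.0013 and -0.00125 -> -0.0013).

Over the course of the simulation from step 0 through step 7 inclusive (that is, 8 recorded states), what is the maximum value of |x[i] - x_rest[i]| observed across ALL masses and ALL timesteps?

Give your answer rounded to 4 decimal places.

Answer: 2.3710

Derivation:
Step 0: x=[5.0000 6.0000] v=[0.0000 0.0000]
Step 1: x=[4.0000 6.3750] v=[-2.0000 0.7500]
Step 2: x=[2.5938 6.9532] v=[-2.8125 1.1563]
Step 3: x=[1.6290 7.4865] v=[-1.9297 1.0665]
Step 4: x=[1.7213 7.7876] v=[0.1846 0.6021]
Step 5: x=[2.8999 7.8304] v=[2.3571 0.0855]
Step 6: x=[4.5861 7.7568] v=[3.3724 -0.1472]
Step 7: x=[5.9185 7.7869] v=[2.6647 0.0602]
Max displacement = 2.3710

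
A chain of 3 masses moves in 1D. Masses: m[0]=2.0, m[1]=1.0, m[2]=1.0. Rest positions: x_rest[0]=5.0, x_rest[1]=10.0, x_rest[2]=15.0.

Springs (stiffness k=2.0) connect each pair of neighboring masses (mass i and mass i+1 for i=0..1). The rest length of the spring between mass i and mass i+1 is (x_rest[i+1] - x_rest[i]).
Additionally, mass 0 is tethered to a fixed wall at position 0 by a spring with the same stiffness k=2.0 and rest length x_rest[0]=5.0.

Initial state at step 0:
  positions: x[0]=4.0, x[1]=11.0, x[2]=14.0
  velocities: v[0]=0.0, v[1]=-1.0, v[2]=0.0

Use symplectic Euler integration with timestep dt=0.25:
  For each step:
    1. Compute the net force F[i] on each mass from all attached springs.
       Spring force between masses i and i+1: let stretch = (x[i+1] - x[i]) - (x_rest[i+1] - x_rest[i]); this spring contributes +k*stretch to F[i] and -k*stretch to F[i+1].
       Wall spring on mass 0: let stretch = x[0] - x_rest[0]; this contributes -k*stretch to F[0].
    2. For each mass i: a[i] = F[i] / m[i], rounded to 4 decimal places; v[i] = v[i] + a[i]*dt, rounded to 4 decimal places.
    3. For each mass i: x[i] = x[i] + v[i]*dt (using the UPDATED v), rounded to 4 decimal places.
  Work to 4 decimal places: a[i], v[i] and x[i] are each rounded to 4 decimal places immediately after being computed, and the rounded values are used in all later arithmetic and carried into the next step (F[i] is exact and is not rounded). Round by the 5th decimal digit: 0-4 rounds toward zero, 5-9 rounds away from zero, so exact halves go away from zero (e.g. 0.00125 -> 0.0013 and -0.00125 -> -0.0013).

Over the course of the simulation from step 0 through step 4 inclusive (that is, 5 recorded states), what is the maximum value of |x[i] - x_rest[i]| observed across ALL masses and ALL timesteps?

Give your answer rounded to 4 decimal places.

Answer: 2.2229

Derivation:
Step 0: x=[4.0000 11.0000 14.0000] v=[0.0000 -1.0000 0.0000]
Step 1: x=[4.1875 10.2500 14.2500] v=[0.7500 -3.0000 1.0000]
Step 2: x=[4.4922 9.2422 14.6250] v=[1.2188 -4.0313 1.5000]
Step 3: x=[4.8130 8.3135 14.9522] v=[1.2833 -3.7149 1.3086]
Step 4: x=[5.0518 7.7771 15.0745] v=[0.9552 -2.1458 0.4893]
Max displacement = 2.2229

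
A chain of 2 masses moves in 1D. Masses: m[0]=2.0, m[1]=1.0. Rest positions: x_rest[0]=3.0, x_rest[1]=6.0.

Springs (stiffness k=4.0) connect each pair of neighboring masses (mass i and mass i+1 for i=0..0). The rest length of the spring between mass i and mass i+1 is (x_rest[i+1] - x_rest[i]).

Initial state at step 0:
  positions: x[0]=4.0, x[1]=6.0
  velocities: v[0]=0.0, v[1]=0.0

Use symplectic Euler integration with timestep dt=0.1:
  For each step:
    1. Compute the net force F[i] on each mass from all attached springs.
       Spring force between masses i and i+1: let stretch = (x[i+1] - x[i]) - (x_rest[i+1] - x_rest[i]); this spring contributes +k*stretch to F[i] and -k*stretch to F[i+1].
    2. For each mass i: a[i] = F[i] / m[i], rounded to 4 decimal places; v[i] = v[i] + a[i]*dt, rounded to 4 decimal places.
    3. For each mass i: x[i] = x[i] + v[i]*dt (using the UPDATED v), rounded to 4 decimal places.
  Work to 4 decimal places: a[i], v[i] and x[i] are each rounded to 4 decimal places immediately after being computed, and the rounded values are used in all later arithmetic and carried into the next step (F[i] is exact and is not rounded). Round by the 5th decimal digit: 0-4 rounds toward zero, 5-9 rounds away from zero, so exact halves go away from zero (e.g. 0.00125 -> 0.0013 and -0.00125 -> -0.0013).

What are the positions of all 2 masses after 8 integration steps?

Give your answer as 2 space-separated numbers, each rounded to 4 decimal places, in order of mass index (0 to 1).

Step 0: x=[4.0000 6.0000] v=[0.0000 0.0000]
Step 1: x=[3.9800 6.0400] v=[-0.2000 0.4000]
Step 2: x=[3.9412 6.1176] v=[-0.3880 0.7760]
Step 3: x=[3.8859 6.2281] v=[-0.5527 1.1054]
Step 4: x=[3.8175 6.3650] v=[-0.6843 1.3685]
Step 5: x=[3.7400 6.5200] v=[-0.7748 1.5495]
Step 6: x=[3.6581 6.6838] v=[-0.8188 1.6375]
Step 7: x=[3.5767 6.8465] v=[-0.8137 1.6272]
Step 8: x=[3.5007 6.9984] v=[-0.7597 1.5193]

Answer: 3.5007 6.9984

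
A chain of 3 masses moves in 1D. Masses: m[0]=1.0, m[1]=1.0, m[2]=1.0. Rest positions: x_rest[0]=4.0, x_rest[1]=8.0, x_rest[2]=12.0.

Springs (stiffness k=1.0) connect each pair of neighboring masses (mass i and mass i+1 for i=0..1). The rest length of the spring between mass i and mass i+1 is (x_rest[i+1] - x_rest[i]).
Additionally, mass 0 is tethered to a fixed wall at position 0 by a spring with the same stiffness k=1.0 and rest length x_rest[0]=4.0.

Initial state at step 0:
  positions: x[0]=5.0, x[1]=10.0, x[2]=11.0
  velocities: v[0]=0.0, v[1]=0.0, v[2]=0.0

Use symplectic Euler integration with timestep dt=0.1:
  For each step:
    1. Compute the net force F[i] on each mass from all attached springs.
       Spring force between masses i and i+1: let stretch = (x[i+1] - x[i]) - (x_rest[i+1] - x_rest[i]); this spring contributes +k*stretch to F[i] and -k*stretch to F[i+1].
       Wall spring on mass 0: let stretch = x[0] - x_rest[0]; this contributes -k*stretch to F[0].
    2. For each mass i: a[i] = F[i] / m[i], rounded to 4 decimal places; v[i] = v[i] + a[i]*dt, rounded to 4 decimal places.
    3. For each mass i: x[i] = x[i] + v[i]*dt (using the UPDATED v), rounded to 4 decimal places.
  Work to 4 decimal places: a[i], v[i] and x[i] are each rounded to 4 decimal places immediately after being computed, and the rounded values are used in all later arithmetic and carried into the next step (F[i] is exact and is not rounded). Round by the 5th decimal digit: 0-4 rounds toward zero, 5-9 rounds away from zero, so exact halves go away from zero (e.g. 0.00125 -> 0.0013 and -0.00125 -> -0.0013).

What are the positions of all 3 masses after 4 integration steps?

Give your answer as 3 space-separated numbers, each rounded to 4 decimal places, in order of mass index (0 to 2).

Step 0: x=[5.0000 10.0000 11.0000] v=[0.0000 0.0000 0.0000]
Step 1: x=[5.0000 9.9600 11.0300] v=[0.0000 -0.4000 0.3000]
Step 2: x=[4.9996 9.8811 11.0893] v=[-0.0040 -0.7890 0.5930]
Step 3: x=[4.9980 9.7655 11.1765] v=[-0.0158 -1.1563 0.8722]
Step 4: x=[4.9941 9.6163 11.2896] v=[-0.0389 -1.4920 1.1311]

Answer: 4.9941 9.6163 11.2896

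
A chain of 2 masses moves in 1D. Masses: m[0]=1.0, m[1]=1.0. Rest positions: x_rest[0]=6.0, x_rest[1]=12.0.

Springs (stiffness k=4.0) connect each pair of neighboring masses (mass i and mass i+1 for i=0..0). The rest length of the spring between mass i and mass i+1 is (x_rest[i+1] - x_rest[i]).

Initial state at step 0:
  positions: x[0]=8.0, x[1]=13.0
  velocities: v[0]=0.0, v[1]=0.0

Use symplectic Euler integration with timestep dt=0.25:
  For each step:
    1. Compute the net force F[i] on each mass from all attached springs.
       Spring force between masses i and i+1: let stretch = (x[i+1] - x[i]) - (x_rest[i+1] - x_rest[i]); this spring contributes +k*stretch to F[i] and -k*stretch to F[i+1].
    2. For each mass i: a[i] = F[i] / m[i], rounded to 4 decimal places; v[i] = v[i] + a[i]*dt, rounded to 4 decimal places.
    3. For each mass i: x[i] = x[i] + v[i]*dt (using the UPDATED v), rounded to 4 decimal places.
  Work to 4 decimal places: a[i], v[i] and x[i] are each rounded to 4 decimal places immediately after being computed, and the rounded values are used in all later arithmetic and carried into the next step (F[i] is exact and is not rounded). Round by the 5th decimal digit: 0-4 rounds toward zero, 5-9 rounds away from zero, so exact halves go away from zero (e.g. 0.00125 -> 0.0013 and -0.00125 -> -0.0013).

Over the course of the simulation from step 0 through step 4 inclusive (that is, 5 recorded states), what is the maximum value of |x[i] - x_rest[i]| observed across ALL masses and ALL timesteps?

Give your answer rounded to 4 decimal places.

Answer: 2.0313

Derivation:
Step 0: x=[8.0000 13.0000] v=[0.0000 0.0000]
Step 1: x=[7.7500 13.2500] v=[-1.0000 1.0000]
Step 2: x=[7.3750 13.6250] v=[-1.5000 1.5000]
Step 3: x=[7.0625 13.9375] v=[-1.2500 1.2500]
Step 4: x=[6.9688 14.0313] v=[-0.3750 0.3750]
Max displacement = 2.0313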